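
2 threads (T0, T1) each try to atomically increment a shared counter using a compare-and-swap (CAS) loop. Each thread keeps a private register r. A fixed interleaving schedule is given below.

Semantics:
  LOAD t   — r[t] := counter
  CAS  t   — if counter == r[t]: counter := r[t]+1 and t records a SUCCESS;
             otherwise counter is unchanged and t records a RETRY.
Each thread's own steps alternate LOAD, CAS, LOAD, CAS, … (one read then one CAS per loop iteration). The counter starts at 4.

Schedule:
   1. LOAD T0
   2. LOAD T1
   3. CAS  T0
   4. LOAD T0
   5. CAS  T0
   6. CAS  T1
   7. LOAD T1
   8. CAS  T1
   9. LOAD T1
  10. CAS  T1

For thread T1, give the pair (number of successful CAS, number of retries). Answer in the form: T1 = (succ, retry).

T1 = (2, 1)

T0 LOAD — after: cnt=4, r=4 — load
T1 LOAD — after: cnt=4, r=4 — load
T0 CAS — after: cnt=5, r=4 — ok
T0 LOAD — after: cnt=5, r=5 — load
T0 CAS — after: cnt=6, r=5 — ok
T1 CAS — after: cnt=6, r=4 — retry
T1 LOAD — after: cnt=6, r=6 — load
T1 CAS — after: cnt=7, r=6 — ok
T1 LOAD — after: cnt=7, r=7 — load
T1 CAS — after: cnt=8, r=7 — ok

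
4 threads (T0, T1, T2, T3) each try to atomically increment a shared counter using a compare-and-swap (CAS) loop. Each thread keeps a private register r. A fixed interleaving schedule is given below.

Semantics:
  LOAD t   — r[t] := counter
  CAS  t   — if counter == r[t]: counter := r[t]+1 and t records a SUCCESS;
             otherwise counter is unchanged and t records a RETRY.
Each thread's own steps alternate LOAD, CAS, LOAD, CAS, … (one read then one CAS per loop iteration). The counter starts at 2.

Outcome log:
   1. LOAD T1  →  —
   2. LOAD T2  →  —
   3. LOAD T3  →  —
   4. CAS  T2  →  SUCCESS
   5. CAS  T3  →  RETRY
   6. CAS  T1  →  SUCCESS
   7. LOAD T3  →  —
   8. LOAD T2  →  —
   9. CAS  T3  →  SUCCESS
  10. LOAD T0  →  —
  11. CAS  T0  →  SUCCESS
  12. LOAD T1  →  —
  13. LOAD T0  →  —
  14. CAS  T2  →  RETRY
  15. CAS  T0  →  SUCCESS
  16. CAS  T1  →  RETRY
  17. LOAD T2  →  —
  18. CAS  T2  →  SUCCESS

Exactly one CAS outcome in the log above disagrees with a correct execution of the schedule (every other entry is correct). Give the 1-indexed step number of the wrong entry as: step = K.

Correct run:
#1 T1 reads 2
#2 T2 reads 2
#3 T3 reads 2
#4 T2 CAS(2→3) writes; counter now 3
#5 T3 CAS(2→3) fails; counter now 3
#6 T1 CAS(2→3) fails; counter now 3
#7 T3 reads 3
#8 T2 reads 3
#9 T3 CAS(3→4) writes; counter now 4
#10 T0 reads 4
#11 T0 CAS(4→5) writes; counter now 5
#12 T1 reads 5
#13 T0 reads 5
#14 T2 CAS(3→4) fails; counter now 5
#15 T0 CAS(5→6) writes; counter now 6
#16 T1 CAS(5→6) fails; counter now 6
#17 T2 reads 6
#18 T2 CAS(6→7) writes; counter now 7
Flip is step 6.

step = 6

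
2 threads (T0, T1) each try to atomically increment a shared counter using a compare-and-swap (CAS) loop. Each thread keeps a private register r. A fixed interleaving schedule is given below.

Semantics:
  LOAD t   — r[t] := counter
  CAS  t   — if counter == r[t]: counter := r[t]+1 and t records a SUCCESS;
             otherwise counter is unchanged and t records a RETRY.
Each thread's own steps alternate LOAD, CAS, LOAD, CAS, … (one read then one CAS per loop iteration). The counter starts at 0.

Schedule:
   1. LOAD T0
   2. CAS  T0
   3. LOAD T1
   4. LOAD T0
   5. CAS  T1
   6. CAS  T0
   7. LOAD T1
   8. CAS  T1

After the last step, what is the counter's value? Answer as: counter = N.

counter = 3

   1) LOAD T0:  M=0  r_T0=0
   2) CAS  T0:  M=1  r_T0=0 ✓
   3) LOAD T1:  M=1  r_T1=1
   4) LOAD T0:  M=1  r_T0=1
   5) CAS  T1:  M=2  r_T1=1 ✓
   6) CAS  T0:  M=2  r_T0=1 ✗
   7) LOAD T1:  M=2  r_T1=2
   8) CAS  T1:  M=3  r_T1=2 ✓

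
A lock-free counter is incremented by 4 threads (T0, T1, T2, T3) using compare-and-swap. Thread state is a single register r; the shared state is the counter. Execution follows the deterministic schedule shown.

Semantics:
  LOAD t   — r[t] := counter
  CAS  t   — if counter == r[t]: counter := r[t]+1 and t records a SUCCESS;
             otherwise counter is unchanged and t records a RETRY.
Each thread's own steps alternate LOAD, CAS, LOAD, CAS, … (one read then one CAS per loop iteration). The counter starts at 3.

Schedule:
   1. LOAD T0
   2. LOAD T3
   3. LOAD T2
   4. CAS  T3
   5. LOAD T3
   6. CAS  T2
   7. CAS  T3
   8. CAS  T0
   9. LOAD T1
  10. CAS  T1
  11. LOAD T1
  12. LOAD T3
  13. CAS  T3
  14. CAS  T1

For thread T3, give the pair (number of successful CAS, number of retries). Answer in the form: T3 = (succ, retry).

#1 T0 reads 3
#2 T3 reads 3
#3 T2 reads 3
#4 T3 CAS(3→4) writes; counter now 4
#5 T3 reads 4
#6 T2 CAS(3→4) fails; counter now 4
#7 T3 CAS(4→5) writes; counter now 5
#8 T0 CAS(3→4) fails; counter now 5
#9 T1 reads 5
#10 T1 CAS(5→6) writes; counter now 6
#11 T1 reads 6
#12 T3 reads 6
#13 T3 CAS(6→7) writes; counter now 7
#14 T1 CAS(6→7) fails; counter now 7

T3 = (3, 0)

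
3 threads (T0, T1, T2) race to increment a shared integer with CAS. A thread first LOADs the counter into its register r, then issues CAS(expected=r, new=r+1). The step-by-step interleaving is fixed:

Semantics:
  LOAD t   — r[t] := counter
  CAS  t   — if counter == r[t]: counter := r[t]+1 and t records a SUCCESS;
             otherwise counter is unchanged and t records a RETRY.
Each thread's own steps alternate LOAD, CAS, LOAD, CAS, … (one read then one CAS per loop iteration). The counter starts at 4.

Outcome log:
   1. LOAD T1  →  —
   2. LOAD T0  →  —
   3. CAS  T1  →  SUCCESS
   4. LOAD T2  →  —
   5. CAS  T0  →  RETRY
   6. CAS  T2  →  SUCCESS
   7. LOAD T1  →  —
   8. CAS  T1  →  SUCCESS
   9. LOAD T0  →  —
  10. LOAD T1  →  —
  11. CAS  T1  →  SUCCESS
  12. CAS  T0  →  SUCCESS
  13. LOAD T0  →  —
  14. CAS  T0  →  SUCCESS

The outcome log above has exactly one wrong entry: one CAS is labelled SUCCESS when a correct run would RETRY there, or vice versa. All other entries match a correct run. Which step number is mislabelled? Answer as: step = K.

step = 12

Re-executing:
T1 LOAD — after: cnt=4, r=4 — load
T0 LOAD — after: cnt=4, r=4 — load
T1 CAS — after: cnt=5, r=4 — ok
T2 LOAD — after: cnt=5, r=5 — load
T0 CAS — after: cnt=5, r=4 — retry
T2 CAS — after: cnt=6, r=5 — ok
T1 LOAD — after: cnt=6, r=6 — load
T1 CAS — after: cnt=7, r=6 — ok
T0 LOAD — after: cnt=7, r=7 — load
T1 LOAD — after: cnt=7, r=7 — load
T1 CAS — after: cnt=8, r=7 — ok
T0 CAS — after: cnt=8, r=7 — retry
T0 LOAD — after: cnt=8, r=8 — load
T0 CAS — after: cnt=9, r=8 — ok
Log disagrees first at step 12.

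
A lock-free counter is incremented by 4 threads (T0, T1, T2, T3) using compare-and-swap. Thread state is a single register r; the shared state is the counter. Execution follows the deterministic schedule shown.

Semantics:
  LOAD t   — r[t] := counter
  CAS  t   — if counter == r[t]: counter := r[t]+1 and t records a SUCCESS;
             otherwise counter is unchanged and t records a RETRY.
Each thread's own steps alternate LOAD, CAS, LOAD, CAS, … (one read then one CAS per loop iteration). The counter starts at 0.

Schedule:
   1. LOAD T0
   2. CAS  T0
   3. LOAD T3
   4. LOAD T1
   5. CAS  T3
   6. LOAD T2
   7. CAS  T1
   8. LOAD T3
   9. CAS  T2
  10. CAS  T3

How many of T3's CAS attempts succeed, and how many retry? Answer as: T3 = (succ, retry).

T0 LOAD — after: cnt=0, r=0 — load
T0 CAS — after: cnt=1, r=0 — ok
T3 LOAD — after: cnt=1, r=1 — load
T1 LOAD — after: cnt=1, r=1 — load
T3 CAS — after: cnt=2, r=1 — ok
T2 LOAD — after: cnt=2, r=2 — load
T1 CAS — after: cnt=2, r=1 — retry
T3 LOAD — after: cnt=2, r=2 — load
T2 CAS — after: cnt=3, r=2 — ok
T3 CAS — after: cnt=3, r=2 — retry

T3 = (1, 1)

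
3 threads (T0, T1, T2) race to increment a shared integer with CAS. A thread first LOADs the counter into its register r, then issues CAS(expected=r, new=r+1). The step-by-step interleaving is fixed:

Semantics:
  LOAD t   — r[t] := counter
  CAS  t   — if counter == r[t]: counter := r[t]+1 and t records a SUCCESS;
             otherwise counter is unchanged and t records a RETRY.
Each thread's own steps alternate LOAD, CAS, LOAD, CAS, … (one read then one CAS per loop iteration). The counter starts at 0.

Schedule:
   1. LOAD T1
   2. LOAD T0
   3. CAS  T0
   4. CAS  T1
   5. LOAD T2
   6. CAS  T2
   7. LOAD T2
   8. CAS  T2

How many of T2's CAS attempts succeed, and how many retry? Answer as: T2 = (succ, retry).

T1 LOAD — after: cnt=0, r=0 — load
T0 LOAD — after: cnt=0, r=0 — load
T0 CAS — after: cnt=1, r=0 — ok
T1 CAS — after: cnt=1, r=0 — retry
T2 LOAD — after: cnt=1, r=1 — load
T2 CAS — after: cnt=2, r=1 — ok
T2 LOAD — after: cnt=2, r=2 — load
T2 CAS — after: cnt=3, r=2 — ok

T2 = (2, 0)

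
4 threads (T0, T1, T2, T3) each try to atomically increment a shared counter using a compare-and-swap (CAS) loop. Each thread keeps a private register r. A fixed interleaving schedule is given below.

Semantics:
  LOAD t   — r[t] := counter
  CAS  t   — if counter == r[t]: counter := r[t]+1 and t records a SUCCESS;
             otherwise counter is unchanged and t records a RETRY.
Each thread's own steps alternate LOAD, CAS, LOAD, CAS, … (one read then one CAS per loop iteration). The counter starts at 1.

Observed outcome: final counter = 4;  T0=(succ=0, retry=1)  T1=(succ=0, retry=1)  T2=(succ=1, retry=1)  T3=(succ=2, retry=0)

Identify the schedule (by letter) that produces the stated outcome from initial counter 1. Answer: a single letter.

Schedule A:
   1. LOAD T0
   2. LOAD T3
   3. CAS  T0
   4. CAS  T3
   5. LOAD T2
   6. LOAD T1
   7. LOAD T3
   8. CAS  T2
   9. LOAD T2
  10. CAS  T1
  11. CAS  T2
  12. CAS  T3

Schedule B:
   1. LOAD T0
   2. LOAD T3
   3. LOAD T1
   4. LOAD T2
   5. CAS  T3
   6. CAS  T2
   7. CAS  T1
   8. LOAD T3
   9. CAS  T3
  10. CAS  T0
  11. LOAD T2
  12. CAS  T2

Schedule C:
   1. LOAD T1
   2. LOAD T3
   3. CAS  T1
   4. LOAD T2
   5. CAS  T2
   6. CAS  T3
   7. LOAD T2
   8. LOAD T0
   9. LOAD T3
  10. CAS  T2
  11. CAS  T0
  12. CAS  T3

B

Tracing schedule B:
[1] T0.load  rd  (counter 1, T0.r 1)
[2] T3.load  rd  (counter 1, T3.r 1)
[3] T1.load  rd  (counter 1, T1.r 1)
[4] T2.load  rd  (counter 1, T2.r 1)
[5] T3.cas  hit  (counter 2, T3.r 1)
[6] T2.cas  miss  (counter 2, T2.r 1)
[7] T1.cas  miss  (counter 2, T1.r 1)
[8] T3.load  rd  (counter 2, T3.r 2)
[9] T3.cas  hit  (counter 3, T3.r 2)
[10] T0.cas  miss  (counter 3, T0.r 1)
[11] T2.load  rd  (counter 3, T2.r 3)
[12] T2.cas  hit  (counter 4, T2.r 3)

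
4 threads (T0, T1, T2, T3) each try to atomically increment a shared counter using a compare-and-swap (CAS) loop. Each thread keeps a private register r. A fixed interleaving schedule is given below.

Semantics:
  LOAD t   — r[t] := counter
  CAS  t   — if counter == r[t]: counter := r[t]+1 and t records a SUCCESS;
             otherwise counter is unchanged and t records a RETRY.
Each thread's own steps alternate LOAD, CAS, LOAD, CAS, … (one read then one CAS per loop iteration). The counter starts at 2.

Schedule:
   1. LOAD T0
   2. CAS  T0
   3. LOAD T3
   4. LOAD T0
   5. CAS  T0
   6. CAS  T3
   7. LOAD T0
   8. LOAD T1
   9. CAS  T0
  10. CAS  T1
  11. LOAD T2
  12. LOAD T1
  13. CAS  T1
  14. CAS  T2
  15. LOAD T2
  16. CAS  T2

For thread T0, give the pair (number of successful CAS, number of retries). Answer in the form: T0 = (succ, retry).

T0 = (3, 0)

step 1: T0 LOAD ⇒ load; ctr=2 reg=2
step 2: T0 CAS ⇒ ok; ctr=3 reg=2
step 3: T3 LOAD ⇒ load; ctr=3 reg=3
step 4: T0 LOAD ⇒ load; ctr=3 reg=3
step 5: T0 CAS ⇒ ok; ctr=4 reg=3
step 6: T3 CAS ⇒ retry; ctr=4 reg=3
step 7: T0 LOAD ⇒ load; ctr=4 reg=4
step 8: T1 LOAD ⇒ load; ctr=4 reg=4
step 9: T0 CAS ⇒ ok; ctr=5 reg=4
step 10: T1 CAS ⇒ retry; ctr=5 reg=4
step 11: T2 LOAD ⇒ load; ctr=5 reg=5
step 12: T1 LOAD ⇒ load; ctr=5 reg=5
step 13: T1 CAS ⇒ ok; ctr=6 reg=5
step 14: T2 CAS ⇒ retry; ctr=6 reg=5
step 15: T2 LOAD ⇒ load; ctr=6 reg=6
step 16: T2 CAS ⇒ ok; ctr=7 reg=6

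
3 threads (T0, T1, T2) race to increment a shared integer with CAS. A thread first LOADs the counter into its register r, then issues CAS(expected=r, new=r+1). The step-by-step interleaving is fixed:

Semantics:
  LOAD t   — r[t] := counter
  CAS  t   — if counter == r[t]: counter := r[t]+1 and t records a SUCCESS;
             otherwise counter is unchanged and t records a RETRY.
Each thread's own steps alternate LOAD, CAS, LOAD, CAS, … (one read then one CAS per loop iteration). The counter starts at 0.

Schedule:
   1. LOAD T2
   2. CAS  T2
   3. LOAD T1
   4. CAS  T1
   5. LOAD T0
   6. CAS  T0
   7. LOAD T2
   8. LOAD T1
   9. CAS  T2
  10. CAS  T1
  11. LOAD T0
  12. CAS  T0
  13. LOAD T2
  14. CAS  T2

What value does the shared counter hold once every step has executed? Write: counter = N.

#1 T2 reads 0
#2 T2 CAS(0→1) writes; counter now 1
#3 T1 reads 1
#4 T1 CAS(1→2) writes; counter now 2
#5 T0 reads 2
#6 T0 CAS(2→3) writes; counter now 3
#7 T2 reads 3
#8 T1 reads 3
#9 T2 CAS(3→4) writes; counter now 4
#10 T1 CAS(3→4) fails; counter now 4
#11 T0 reads 4
#12 T0 CAS(4→5) writes; counter now 5
#13 T2 reads 5
#14 T2 CAS(5→6) writes; counter now 6

counter = 6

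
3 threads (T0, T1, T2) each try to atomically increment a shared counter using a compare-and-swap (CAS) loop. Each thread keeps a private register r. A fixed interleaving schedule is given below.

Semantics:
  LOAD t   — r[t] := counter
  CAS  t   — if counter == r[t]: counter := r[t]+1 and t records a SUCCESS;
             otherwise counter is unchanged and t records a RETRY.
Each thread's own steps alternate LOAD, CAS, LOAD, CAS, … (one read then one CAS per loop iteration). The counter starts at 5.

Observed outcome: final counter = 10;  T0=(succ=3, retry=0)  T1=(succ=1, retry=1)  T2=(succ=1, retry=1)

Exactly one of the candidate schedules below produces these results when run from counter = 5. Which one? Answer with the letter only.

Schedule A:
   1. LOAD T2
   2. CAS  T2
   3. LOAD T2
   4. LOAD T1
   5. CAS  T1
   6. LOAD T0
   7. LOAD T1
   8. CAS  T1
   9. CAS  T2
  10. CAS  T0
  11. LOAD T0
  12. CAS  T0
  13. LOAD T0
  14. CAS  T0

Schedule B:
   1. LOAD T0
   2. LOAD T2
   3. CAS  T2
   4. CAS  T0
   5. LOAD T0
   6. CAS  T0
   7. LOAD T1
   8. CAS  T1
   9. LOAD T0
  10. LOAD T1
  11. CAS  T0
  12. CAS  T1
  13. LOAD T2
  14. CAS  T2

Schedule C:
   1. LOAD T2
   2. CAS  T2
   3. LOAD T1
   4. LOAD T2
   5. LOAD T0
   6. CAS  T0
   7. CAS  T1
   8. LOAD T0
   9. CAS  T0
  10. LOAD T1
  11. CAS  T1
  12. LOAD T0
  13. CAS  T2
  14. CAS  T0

C

Tracing schedule C:
step 1: T2 LOAD ⇒ load; ctr=5 reg=5
step 2: T2 CAS ⇒ ok; ctr=6 reg=5
step 3: T1 LOAD ⇒ load; ctr=6 reg=6
step 4: T2 LOAD ⇒ load; ctr=6 reg=6
step 5: T0 LOAD ⇒ load; ctr=6 reg=6
step 6: T0 CAS ⇒ ok; ctr=7 reg=6
step 7: T1 CAS ⇒ retry; ctr=7 reg=6
step 8: T0 LOAD ⇒ load; ctr=7 reg=7
step 9: T0 CAS ⇒ ok; ctr=8 reg=7
step 10: T1 LOAD ⇒ load; ctr=8 reg=8
step 11: T1 CAS ⇒ ok; ctr=9 reg=8
step 12: T0 LOAD ⇒ load; ctr=9 reg=9
step 13: T2 CAS ⇒ retry; ctr=9 reg=6
step 14: T0 CAS ⇒ ok; ctr=10 reg=9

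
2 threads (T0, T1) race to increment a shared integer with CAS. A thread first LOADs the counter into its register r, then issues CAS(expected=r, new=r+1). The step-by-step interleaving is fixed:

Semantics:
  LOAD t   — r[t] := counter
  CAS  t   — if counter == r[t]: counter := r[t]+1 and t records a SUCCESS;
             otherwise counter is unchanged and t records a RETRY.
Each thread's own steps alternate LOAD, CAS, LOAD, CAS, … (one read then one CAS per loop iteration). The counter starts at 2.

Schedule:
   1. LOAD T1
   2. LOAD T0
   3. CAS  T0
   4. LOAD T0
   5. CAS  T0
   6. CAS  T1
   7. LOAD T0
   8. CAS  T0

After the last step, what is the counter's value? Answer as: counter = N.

counter = 5

step 1: T1 LOAD ⇒ load; ctr=2 reg=2
step 2: T0 LOAD ⇒ load; ctr=2 reg=2
step 3: T0 CAS ⇒ ok; ctr=3 reg=2
step 4: T0 LOAD ⇒ load; ctr=3 reg=3
step 5: T0 CAS ⇒ ok; ctr=4 reg=3
step 6: T1 CAS ⇒ retry; ctr=4 reg=2
step 7: T0 LOAD ⇒ load; ctr=4 reg=4
step 8: T0 CAS ⇒ ok; ctr=5 reg=4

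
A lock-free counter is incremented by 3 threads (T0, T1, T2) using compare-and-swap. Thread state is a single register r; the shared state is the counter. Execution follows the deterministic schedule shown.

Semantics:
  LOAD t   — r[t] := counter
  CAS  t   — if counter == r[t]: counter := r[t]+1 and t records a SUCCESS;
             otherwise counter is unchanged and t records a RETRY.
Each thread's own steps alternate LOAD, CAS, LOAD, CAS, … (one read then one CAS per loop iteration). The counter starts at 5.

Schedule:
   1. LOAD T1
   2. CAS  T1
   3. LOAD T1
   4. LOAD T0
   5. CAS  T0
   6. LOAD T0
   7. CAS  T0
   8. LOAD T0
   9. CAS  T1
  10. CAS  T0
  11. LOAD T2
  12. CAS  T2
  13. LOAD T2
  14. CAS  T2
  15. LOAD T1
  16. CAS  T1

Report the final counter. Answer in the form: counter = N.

   1) LOAD T1:  M=5  r_T1=5
   2) CAS  T1:  M=6  r_T1=5 ✓
   3) LOAD T1:  M=6  r_T1=6
   4) LOAD T0:  M=6  r_T0=6
   5) CAS  T0:  M=7  r_T0=6 ✓
   6) LOAD T0:  M=7  r_T0=7
   7) CAS  T0:  M=8  r_T0=7 ✓
   8) LOAD T0:  M=8  r_T0=8
   9) CAS  T1:  M=8  r_T1=6 ✗
  10) CAS  T0:  M=9  r_T0=8 ✓
  11) LOAD T2:  M=9  r_T2=9
  12) CAS  T2:  M=10  r_T2=9 ✓
  13) LOAD T2:  M=10  r_T2=10
  14) CAS  T2:  M=11  r_T2=10 ✓
  15) LOAD T1:  M=11  r_T1=11
  16) CAS  T1:  M=12  r_T1=11 ✓

counter = 12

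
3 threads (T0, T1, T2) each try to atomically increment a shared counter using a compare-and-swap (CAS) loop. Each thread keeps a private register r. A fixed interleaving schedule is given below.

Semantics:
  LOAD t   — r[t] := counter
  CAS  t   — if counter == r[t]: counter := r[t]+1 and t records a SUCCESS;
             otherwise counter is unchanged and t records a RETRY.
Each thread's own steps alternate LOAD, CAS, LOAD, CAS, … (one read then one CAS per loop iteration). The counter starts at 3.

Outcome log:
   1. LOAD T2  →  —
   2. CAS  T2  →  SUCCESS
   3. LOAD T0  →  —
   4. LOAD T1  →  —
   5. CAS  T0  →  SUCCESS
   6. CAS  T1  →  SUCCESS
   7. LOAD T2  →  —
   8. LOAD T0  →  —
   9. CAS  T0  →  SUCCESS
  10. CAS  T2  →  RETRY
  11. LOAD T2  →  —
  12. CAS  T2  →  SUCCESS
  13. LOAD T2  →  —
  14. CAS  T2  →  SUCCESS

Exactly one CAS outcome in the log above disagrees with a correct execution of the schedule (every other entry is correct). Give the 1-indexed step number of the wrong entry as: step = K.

step = 6

Re-executing:
step 1: T2 LOAD ⇒ load; ctr=3 reg=3
step 2: T2 CAS ⇒ ok; ctr=4 reg=3
step 3: T0 LOAD ⇒ load; ctr=4 reg=4
step 4: T1 LOAD ⇒ load; ctr=4 reg=4
step 5: T0 CAS ⇒ ok; ctr=5 reg=4
step 6: T1 CAS ⇒ retry; ctr=5 reg=4
step 7: T2 LOAD ⇒ load; ctr=5 reg=5
step 8: T0 LOAD ⇒ load; ctr=5 reg=5
step 9: T0 CAS ⇒ ok; ctr=6 reg=5
step 10: T2 CAS ⇒ retry; ctr=6 reg=5
step 11: T2 LOAD ⇒ load; ctr=6 reg=6
step 12: T2 CAS ⇒ ok; ctr=7 reg=6
step 13: T2 LOAD ⇒ load; ctr=7 reg=7
step 14: T2 CAS ⇒ ok; ctr=8 reg=7
Mismatch at 6.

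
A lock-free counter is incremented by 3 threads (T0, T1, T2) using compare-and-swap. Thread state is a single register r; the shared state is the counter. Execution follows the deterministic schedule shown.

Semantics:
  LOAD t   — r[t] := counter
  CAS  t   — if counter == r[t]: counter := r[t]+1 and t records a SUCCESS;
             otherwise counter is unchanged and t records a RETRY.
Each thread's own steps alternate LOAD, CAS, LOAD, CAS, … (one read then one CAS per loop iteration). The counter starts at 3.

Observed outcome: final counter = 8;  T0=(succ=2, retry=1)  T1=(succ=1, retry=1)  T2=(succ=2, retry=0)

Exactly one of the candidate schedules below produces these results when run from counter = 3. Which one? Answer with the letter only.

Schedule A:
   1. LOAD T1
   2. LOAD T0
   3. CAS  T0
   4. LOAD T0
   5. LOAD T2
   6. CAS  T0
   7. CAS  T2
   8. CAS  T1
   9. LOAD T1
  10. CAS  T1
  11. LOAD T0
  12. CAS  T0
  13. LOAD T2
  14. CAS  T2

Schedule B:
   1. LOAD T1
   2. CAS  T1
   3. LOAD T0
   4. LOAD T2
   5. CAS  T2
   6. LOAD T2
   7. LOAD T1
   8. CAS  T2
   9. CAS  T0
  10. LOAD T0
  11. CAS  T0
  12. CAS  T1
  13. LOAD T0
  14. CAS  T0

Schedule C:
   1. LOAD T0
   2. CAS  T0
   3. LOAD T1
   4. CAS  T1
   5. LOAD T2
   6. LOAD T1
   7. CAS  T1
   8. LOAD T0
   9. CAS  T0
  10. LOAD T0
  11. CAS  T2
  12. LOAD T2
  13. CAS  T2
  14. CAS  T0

Simulating candidate B:
[1] T1.load  rd  (counter 3, T1.r 3)
[2] T1.cas  hit  (counter 4, T1.r 3)
[3] T0.load  rd  (counter 4, T0.r 4)
[4] T2.load  rd  (counter 4, T2.r 4)
[5] T2.cas  hit  (counter 5, T2.r 4)
[6] T2.load  rd  (counter 5, T2.r 5)
[7] T1.load  rd  (counter 5, T1.r 5)
[8] T2.cas  hit  (counter 6, T2.r 5)
[9] T0.cas  miss  (counter 6, T0.r 4)
[10] T0.load  rd  (counter 6, T0.r 6)
[11] T0.cas  hit  (counter 7, T0.r 6)
[12] T1.cas  miss  (counter 7, T1.r 5)
[13] T0.load  rd  (counter 7, T0.r 7)
[14] T0.cas  hit  (counter 8, T0.r 7)

B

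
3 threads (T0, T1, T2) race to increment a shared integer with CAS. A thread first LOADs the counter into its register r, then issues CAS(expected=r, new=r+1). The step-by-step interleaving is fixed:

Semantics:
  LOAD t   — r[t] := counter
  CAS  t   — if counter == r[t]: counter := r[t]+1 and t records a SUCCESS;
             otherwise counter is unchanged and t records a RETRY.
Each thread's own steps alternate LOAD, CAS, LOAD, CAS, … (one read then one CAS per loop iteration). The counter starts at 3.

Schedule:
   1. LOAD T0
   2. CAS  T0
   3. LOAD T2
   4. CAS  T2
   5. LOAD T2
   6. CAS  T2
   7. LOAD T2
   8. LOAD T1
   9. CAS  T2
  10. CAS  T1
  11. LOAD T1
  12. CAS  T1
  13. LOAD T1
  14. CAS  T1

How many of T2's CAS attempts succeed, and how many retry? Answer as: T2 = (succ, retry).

[1] T0.load  rd  (counter 3, T0.r 3)
[2] T0.cas  hit  (counter 4, T0.r 3)
[3] T2.load  rd  (counter 4, T2.r 4)
[4] T2.cas  hit  (counter 5, T2.r 4)
[5] T2.load  rd  (counter 5, T2.r 5)
[6] T2.cas  hit  (counter 6, T2.r 5)
[7] T2.load  rd  (counter 6, T2.r 6)
[8] T1.load  rd  (counter 6, T1.r 6)
[9] T2.cas  hit  (counter 7, T2.r 6)
[10] T1.cas  miss  (counter 7, T1.r 6)
[11] T1.load  rd  (counter 7, T1.r 7)
[12] T1.cas  hit  (counter 8, T1.r 7)
[13] T1.load  rd  (counter 8, T1.r 8)
[14] T1.cas  hit  (counter 9, T1.r 8)

T2 = (3, 0)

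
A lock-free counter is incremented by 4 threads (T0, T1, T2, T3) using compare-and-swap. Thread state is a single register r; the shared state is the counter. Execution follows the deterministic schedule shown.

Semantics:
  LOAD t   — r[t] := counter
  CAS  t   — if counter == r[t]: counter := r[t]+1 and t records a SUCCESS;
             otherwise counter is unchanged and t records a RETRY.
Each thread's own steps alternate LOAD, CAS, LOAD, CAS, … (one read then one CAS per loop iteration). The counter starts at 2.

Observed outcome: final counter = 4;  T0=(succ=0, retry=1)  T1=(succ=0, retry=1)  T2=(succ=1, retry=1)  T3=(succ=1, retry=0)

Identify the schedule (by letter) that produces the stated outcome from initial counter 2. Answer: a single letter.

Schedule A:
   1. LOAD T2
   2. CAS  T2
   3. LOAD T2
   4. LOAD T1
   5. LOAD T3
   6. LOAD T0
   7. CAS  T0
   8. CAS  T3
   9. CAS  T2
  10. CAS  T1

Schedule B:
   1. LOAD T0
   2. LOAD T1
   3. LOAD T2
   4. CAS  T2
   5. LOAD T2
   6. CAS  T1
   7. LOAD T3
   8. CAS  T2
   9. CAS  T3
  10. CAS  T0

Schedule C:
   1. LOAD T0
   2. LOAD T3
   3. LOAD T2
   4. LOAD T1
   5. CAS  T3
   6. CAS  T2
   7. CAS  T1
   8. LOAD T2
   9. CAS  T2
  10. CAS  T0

C

Run C:
step 1: T0 LOAD ⇒ load; ctr=2 reg=2
step 2: T3 LOAD ⇒ load; ctr=2 reg=2
step 3: T2 LOAD ⇒ load; ctr=2 reg=2
step 4: T1 LOAD ⇒ load; ctr=2 reg=2
step 5: T3 CAS ⇒ ok; ctr=3 reg=2
step 6: T2 CAS ⇒ retry; ctr=3 reg=2
step 7: T1 CAS ⇒ retry; ctr=3 reg=2
step 8: T2 LOAD ⇒ load; ctr=3 reg=3
step 9: T2 CAS ⇒ ok; ctr=4 reg=3
step 10: T0 CAS ⇒ retry; ctr=4 reg=2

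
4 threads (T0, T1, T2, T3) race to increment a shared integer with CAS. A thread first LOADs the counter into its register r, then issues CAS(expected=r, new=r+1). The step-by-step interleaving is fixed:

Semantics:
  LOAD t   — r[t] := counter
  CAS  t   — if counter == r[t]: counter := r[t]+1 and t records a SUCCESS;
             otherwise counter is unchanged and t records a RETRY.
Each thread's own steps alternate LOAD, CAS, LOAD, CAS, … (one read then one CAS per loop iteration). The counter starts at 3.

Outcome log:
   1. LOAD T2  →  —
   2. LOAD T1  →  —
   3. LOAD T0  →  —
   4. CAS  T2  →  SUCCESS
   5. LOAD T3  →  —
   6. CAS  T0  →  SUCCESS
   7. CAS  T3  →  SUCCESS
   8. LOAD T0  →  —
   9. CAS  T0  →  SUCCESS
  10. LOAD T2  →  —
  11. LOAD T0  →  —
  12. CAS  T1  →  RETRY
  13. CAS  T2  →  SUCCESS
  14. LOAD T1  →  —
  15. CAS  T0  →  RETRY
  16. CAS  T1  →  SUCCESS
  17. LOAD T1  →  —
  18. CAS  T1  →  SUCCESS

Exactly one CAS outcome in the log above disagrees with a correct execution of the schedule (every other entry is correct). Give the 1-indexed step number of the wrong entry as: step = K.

Correct run:
   1) LOAD T2:  M=3  r_T2=3
   2) LOAD T1:  M=3  r_T1=3
   3) LOAD T0:  M=3  r_T0=3
   4) CAS  T2:  M=4  r_T2=3 ✓
   5) LOAD T3:  M=4  r_T3=4
   6) CAS  T0:  M=4  r_T0=3 ✗
   7) CAS  T3:  M=5  r_T3=4 ✓
   8) LOAD T0:  M=5  r_T0=5
   9) CAS  T0:  M=6  r_T0=5 ✓
  10) LOAD T2:  M=6  r_T2=6
  11) LOAD T0:  M=6  r_T0=6
  12) CAS  T1:  M=6  r_T1=3 ✗
  13) CAS  T2:  M=7  r_T2=6 ✓
  14) LOAD T1:  M=7  r_T1=7
  15) CAS  T0:  M=7  r_T0=6 ✗
  16) CAS  T1:  M=8  r_T1=7 ✓
  17) LOAD T1:  M=8  r_T1=8
  18) CAS  T1:  M=9  r_T1=8 ✓
Flip is step 6.

step = 6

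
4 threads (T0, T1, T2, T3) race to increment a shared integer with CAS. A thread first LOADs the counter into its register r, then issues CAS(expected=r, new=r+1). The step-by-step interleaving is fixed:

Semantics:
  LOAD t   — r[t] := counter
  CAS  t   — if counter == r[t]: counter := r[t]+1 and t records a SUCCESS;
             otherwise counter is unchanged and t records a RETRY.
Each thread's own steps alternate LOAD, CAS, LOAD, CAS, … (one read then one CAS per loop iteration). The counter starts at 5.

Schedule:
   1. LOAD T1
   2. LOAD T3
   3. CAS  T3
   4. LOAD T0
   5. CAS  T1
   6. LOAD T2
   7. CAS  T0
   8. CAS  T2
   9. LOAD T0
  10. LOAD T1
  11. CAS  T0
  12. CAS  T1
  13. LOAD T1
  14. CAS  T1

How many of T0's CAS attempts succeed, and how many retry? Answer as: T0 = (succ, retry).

T0 = (2, 0)

[1] T1.load  rd  (counter 5, T1.r 5)
[2] T3.load  rd  (counter 5, T3.r 5)
[3] T3.cas  hit  (counter 6, T3.r 5)
[4] T0.load  rd  (counter 6, T0.r 6)
[5] T1.cas  miss  (counter 6, T1.r 5)
[6] T2.load  rd  (counter 6, T2.r 6)
[7] T0.cas  hit  (counter 7, T0.r 6)
[8] T2.cas  miss  (counter 7, T2.r 6)
[9] T0.load  rd  (counter 7, T0.r 7)
[10] T1.load  rd  (counter 7, T1.r 7)
[11] T0.cas  hit  (counter 8, T0.r 7)
[12] T1.cas  miss  (counter 8, T1.r 7)
[13] T1.load  rd  (counter 8, T1.r 8)
[14] T1.cas  hit  (counter 9, T1.r 8)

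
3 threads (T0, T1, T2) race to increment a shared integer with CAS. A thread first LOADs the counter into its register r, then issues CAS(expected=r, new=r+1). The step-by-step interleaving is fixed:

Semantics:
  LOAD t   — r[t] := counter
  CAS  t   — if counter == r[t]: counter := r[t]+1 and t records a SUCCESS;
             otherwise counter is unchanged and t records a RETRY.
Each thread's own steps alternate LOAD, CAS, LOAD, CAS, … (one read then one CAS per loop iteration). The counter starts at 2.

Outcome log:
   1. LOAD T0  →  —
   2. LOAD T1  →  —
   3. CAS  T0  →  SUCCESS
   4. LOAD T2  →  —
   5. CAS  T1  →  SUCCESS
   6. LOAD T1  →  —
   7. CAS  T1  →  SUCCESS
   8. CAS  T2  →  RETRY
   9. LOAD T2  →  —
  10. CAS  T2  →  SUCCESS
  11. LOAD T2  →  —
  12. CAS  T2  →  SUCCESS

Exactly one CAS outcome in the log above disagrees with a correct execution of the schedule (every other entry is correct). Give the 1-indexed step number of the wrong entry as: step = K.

Re-executing:
1. LOAD T0 → mem=2 r[T0]=2 [LOAD]
2. LOAD T1 → mem=2 r[T1]=2 [LOAD]
3. CAS T0 → mem=3 r[T0]=2 [OK]
4. LOAD T2 → mem=3 r[T2]=3 [LOAD]
5. CAS T1 → mem=3 r[T1]=2 [RETRY]
6. LOAD T1 → mem=3 r[T1]=3 [LOAD]
7. CAS T1 → mem=4 r[T1]=3 [OK]
8. CAS T2 → mem=4 r[T2]=3 [RETRY]
9. LOAD T2 → mem=4 r[T2]=4 [LOAD]
10. CAS T2 → mem=5 r[T2]=4 [OK]
11. LOAD T2 → mem=5 r[T2]=5 [LOAD]
12. CAS T2 → mem=6 r[T2]=5 [OK]
Mismatch at 5.

step = 5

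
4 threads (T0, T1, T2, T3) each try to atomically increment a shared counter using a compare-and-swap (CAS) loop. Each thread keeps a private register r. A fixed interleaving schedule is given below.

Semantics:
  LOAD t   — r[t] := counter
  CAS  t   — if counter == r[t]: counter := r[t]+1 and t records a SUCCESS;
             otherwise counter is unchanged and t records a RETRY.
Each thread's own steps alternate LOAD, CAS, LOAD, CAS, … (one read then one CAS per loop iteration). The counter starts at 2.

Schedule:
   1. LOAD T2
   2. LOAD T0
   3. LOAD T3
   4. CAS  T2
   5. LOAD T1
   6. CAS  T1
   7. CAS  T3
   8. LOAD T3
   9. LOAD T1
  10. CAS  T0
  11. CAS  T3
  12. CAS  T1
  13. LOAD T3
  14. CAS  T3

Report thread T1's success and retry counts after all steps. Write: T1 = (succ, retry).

1. LOAD T2 → mem=2 r[T2]=2 [LOAD]
2. LOAD T0 → mem=2 r[T0]=2 [LOAD]
3. LOAD T3 → mem=2 r[T3]=2 [LOAD]
4. CAS T2 → mem=3 r[T2]=2 [OK]
5. LOAD T1 → mem=3 r[T1]=3 [LOAD]
6. CAS T1 → mem=4 r[T1]=3 [OK]
7. CAS T3 → mem=4 r[T3]=2 [RETRY]
8. LOAD T3 → mem=4 r[T3]=4 [LOAD]
9. LOAD T1 → mem=4 r[T1]=4 [LOAD]
10. CAS T0 → mem=4 r[T0]=2 [RETRY]
11. CAS T3 → mem=5 r[T3]=4 [OK]
12. CAS T1 → mem=5 r[T1]=4 [RETRY]
13. LOAD T3 → mem=5 r[T3]=5 [LOAD]
14. CAS T3 → mem=6 r[T3]=5 [OK]

T1 = (1, 1)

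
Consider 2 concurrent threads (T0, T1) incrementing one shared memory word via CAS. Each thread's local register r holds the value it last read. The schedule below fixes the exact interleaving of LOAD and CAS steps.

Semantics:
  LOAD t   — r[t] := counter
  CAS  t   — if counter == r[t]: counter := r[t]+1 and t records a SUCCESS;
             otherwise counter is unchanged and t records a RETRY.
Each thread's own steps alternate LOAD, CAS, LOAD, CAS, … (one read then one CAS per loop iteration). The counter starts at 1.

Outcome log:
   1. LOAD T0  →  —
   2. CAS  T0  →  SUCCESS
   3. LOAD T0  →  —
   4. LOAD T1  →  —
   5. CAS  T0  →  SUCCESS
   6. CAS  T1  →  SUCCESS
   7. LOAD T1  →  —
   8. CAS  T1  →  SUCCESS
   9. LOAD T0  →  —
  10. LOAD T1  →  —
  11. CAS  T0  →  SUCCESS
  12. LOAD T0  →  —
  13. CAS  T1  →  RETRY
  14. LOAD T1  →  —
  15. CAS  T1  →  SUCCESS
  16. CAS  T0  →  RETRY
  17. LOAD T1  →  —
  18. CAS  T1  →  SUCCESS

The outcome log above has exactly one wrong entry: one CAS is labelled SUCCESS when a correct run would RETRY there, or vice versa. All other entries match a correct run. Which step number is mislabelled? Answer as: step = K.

step = 6

Re-executing:
   1) LOAD T0:  M=1  r_T0=1
   2) CAS  T0:  M=2  r_T0=1 ✓
   3) LOAD T0:  M=2  r_T0=2
   4) LOAD T1:  M=2  r_T1=2
   5) CAS  T0:  M=3  r_T0=2 ✓
   6) CAS  T1:  M=3  r_T1=2 ✗
   7) LOAD T1:  M=3  r_T1=3
   8) CAS  T1:  M=4  r_T1=3 ✓
   9) LOAD T0:  M=4  r_T0=4
  10) LOAD T1:  M=4  r_T1=4
  11) CAS  T0:  M=5  r_T0=4 ✓
  12) LOAD T0:  M=5  r_T0=5
  13) CAS  T1:  M=5  r_T1=4 ✗
  14) LOAD T1:  M=5  r_T1=5
  15) CAS  T1:  M=6  r_T1=5 ✓
  16) CAS  T0:  M=6  r_T0=5 ✗
  17) LOAD T1:  M=6  r_T1=6
  18) CAS  T1:  M=7  r_T1=6 ✓
Flip is step 6.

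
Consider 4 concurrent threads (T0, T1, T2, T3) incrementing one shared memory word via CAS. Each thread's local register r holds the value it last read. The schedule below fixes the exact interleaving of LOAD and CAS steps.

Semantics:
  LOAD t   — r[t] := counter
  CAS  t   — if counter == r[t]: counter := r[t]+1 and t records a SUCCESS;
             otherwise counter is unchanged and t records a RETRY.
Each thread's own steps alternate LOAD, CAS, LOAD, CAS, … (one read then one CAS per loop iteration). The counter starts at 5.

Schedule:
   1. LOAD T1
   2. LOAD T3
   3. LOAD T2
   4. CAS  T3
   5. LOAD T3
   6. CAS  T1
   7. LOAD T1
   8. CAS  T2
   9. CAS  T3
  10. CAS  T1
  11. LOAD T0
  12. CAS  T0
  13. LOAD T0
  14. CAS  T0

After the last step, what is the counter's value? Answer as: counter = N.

#1 T1 reads 5
#2 T3 reads 5
#3 T2 reads 5
#4 T3 CAS(5→6) writes; counter now 6
#5 T3 reads 6
#6 T1 CAS(5→6) fails; counter now 6
#7 T1 reads 6
#8 T2 CAS(5→6) fails; counter now 6
#9 T3 CAS(6→7) writes; counter now 7
#10 T1 CAS(6→7) fails; counter now 7
#11 T0 reads 7
#12 T0 CAS(7→8) writes; counter now 8
#13 T0 reads 8
#14 T0 CAS(8→9) writes; counter now 9

counter = 9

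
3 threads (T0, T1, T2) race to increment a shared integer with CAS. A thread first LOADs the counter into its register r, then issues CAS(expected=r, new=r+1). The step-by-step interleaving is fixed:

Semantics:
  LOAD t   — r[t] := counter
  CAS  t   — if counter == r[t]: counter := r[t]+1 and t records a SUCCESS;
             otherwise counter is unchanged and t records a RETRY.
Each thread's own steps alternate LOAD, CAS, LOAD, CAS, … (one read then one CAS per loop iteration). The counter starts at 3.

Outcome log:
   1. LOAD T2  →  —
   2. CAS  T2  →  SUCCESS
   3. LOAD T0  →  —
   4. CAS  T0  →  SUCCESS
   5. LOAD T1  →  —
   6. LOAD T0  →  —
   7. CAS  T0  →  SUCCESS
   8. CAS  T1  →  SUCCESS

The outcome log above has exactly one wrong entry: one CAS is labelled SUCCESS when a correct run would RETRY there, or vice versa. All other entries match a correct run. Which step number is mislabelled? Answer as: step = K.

Re-executing:
#1 T2 reads 3
#2 T2 CAS(3→4) writes; counter now 4
#3 T0 reads 4
#4 T0 CAS(4→5) writes; counter now 5
#5 T1 reads 5
#6 T0 reads 5
#7 T0 CAS(5→6) writes; counter now 6
#8 T1 CAS(5→6) fails; counter now 6
Flip is step 8.

step = 8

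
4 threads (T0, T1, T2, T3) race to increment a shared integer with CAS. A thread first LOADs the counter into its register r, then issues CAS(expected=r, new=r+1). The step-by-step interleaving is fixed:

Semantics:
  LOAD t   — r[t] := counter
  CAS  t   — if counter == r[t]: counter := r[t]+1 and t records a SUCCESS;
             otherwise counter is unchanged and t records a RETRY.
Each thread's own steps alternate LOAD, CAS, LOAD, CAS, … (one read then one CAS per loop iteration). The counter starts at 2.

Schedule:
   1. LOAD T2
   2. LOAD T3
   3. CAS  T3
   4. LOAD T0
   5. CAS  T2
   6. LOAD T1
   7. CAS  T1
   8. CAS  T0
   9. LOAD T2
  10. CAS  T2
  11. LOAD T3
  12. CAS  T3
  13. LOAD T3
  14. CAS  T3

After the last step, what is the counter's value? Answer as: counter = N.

counter = 7

   1) LOAD T2:  M=2  r_T2=2
   2) LOAD T3:  M=2  r_T3=2
   3) CAS  T3:  M=3  r_T3=2 ✓
   4) LOAD T0:  M=3  r_T0=3
   5) CAS  T2:  M=3  r_T2=2 ✗
   6) LOAD T1:  M=3  r_T1=3
   7) CAS  T1:  M=4  r_T1=3 ✓
   8) CAS  T0:  M=4  r_T0=3 ✗
   9) LOAD T2:  M=4  r_T2=4
  10) CAS  T2:  M=5  r_T2=4 ✓
  11) LOAD T3:  M=5  r_T3=5
  12) CAS  T3:  M=6  r_T3=5 ✓
  13) LOAD T3:  M=6  r_T3=6
  14) CAS  T3:  M=7  r_T3=6 ✓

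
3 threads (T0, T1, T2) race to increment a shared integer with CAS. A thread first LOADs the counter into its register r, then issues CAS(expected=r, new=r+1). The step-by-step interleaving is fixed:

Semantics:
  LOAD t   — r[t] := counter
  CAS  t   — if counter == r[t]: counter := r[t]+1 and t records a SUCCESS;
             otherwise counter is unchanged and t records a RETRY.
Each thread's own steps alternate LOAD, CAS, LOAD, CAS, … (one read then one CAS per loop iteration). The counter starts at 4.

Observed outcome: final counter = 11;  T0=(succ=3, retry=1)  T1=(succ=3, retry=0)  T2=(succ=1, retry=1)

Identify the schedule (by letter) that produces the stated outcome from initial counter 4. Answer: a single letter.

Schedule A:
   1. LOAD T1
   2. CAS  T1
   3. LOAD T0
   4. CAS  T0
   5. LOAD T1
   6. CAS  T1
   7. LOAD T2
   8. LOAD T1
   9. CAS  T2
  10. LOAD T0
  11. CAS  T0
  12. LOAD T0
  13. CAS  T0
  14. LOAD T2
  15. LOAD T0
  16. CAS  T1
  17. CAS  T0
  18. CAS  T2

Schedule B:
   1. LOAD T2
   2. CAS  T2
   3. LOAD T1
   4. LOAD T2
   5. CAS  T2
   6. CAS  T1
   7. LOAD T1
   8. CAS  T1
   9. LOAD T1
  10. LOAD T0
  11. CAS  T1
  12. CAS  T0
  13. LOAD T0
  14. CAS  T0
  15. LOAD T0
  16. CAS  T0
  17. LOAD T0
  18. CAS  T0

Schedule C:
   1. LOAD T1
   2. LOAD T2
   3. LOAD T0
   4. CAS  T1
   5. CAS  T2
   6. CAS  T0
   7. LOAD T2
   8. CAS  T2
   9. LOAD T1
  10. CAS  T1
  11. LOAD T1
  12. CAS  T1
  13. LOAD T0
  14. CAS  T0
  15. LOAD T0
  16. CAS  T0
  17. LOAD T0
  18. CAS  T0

C

Simulating candidate C:
T1 LOAD — after: cnt=4, r=4 — load
T2 LOAD — after: cnt=4, r=4 — load
T0 LOAD — after: cnt=4, r=4 — load
T1 CAS — after: cnt=5, r=4 — ok
T2 CAS — after: cnt=5, r=4 — retry
T0 CAS — after: cnt=5, r=4 — retry
T2 LOAD — after: cnt=5, r=5 — load
T2 CAS — after: cnt=6, r=5 — ok
T1 LOAD — after: cnt=6, r=6 — load
T1 CAS — after: cnt=7, r=6 — ok
T1 LOAD — after: cnt=7, r=7 — load
T1 CAS — after: cnt=8, r=7 — ok
T0 LOAD — after: cnt=8, r=8 — load
T0 CAS — after: cnt=9, r=8 — ok
T0 LOAD — after: cnt=9, r=9 — load
T0 CAS — after: cnt=10, r=9 — ok
T0 LOAD — after: cnt=10, r=10 — load
T0 CAS — after: cnt=11, r=10 — ok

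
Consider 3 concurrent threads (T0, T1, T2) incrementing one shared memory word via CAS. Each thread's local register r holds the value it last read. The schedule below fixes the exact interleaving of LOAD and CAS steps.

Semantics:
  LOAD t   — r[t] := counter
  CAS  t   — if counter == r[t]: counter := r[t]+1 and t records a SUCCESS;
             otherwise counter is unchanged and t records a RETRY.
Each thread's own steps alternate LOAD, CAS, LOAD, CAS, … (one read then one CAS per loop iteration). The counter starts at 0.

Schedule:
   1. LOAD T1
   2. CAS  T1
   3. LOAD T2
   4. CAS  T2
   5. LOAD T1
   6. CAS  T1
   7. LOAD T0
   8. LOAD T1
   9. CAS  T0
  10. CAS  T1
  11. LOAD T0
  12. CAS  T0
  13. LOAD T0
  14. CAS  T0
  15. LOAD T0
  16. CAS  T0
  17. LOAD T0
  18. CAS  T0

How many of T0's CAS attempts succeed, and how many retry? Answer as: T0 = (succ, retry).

T0 = (5, 0)

step 1: T1 LOAD ⇒ load; ctr=0 reg=0
step 2: T1 CAS ⇒ ok; ctr=1 reg=0
step 3: T2 LOAD ⇒ load; ctr=1 reg=1
step 4: T2 CAS ⇒ ok; ctr=2 reg=1
step 5: T1 LOAD ⇒ load; ctr=2 reg=2
step 6: T1 CAS ⇒ ok; ctr=3 reg=2
step 7: T0 LOAD ⇒ load; ctr=3 reg=3
step 8: T1 LOAD ⇒ load; ctr=3 reg=3
step 9: T0 CAS ⇒ ok; ctr=4 reg=3
step 10: T1 CAS ⇒ retry; ctr=4 reg=3
step 11: T0 LOAD ⇒ load; ctr=4 reg=4
step 12: T0 CAS ⇒ ok; ctr=5 reg=4
step 13: T0 LOAD ⇒ load; ctr=5 reg=5
step 14: T0 CAS ⇒ ok; ctr=6 reg=5
step 15: T0 LOAD ⇒ load; ctr=6 reg=6
step 16: T0 CAS ⇒ ok; ctr=7 reg=6
step 17: T0 LOAD ⇒ load; ctr=7 reg=7
step 18: T0 CAS ⇒ ok; ctr=8 reg=7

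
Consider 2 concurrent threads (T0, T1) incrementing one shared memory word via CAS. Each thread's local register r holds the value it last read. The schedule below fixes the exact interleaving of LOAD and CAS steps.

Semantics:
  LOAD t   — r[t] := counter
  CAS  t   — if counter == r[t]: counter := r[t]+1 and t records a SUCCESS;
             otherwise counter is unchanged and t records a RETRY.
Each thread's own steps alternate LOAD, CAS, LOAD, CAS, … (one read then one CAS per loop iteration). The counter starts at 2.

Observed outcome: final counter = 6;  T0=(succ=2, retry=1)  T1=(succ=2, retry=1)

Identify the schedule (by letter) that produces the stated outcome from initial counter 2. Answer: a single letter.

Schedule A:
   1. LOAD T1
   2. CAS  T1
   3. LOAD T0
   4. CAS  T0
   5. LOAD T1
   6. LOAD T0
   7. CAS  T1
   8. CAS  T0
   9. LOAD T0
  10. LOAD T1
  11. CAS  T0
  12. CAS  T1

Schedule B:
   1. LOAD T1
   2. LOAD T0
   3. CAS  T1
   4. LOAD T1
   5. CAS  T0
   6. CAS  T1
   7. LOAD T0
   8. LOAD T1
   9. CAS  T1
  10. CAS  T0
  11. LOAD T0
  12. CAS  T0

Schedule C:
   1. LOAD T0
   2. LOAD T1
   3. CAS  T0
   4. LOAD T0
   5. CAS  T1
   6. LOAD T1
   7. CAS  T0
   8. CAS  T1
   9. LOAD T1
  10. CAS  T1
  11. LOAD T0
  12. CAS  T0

A

Run A:
#1 T1 reads 2
#2 T1 CAS(2→3) writes; counter now 3
#3 T0 reads 3
#4 T0 CAS(3→4) writes; counter now 4
#5 T1 reads 4
#6 T0 reads 4
#7 T1 CAS(4→5) writes; counter now 5
#8 T0 CAS(4→5) fails; counter now 5
#9 T0 reads 5
#10 T1 reads 5
#11 T0 CAS(5→6) writes; counter now 6
#12 T1 CAS(5→6) fails; counter now 6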